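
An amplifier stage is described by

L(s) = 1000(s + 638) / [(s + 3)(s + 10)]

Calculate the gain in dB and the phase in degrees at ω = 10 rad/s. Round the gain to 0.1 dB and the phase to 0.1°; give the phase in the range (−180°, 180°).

72.7 dB, -117.4°

At s = jω = j10:
zero (s+638): 638 + j10 → |·| = √(638²+10²) = √407144 ≈ 638.08, ∠ = arctan(10/638) ≈ 0.90°
pole (s+3): 3 + j10 → |·| = √(3²+10²) = √109 ≈ 10.44, ∠ = arctan(10/3) ≈ 73.30°
pole (s+10): 10 + j10 → |·| = √(10²+10²) = √200 ≈ 14.142, ∠ = arctan(10/10) ≈ 45.00°
|L| = 1000 · 638.08 / 147.64 ≈ 4321.9
Gain = 20 log₁₀(4321.9) ≈ 72.71 dB
∠L = 0.90° − 118.30° = -117.40°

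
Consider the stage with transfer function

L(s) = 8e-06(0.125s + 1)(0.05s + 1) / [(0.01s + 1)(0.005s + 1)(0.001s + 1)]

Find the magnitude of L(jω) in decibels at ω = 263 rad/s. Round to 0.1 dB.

-62.8 dB

At ω = 263 rad/s:
zero (1 + j263·0.125) = 1 + j32.875 → |·| ≈ 32.89, ∠ ≈ 88.26°
zero (1 + j263·0.05) = 1 + j13.15 → |·| ≈ 13.188, ∠ ≈ 85.65°
pole (1 + j263·0.01) = 1 + j2.63 → |·| ≈ 2.8137, ∠ ≈ 69.18°
pole (1 + j263·0.005) = 1 + j1.315 → |·| ≈ 1.652, ∠ ≈ 52.75°
pole (1 + j263·0.001) = 1 + j0.263 → |·| ≈ 1.034, ∠ ≈ 14.74°
|L| = 8e-06 · 32.89 · 13.188 / (2.8137 · 1.652 · 1.034) ≈ 0.00072198
Gain = 20 log₁₀(0.00072198) ≈ -62.83 dB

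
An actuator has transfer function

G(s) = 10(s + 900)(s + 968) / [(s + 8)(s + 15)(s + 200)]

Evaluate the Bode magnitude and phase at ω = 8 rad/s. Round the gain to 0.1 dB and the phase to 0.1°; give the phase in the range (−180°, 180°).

At s = jω = j8:
zero (s+900): 900 + j8 → |·| = √(900²+8²) = √810064 ≈ 900.04, ∠ = arctan(8/900) ≈ 0.51°
zero (s+968): 968 + j8 → |·| = √(968²+8²) = √937088 ≈ 968.03, ∠ = arctan(8/968) ≈ 0.47°
pole (s+8): 8 + j8 → |·| = √(8²+8²) = √128 ≈ 11.314, ∠ = arctan(8/8) ≈ 45.00°
pole (s+15): 15 + j8 → |·| = √(15²+8²) = √289 ≈ 17, ∠ = arctan(8/15) ≈ 28.07°
pole (s+200): 200 + j8 → |·| = √(200²+8²) = √40064 ≈ 200.16, ∠ = arctan(8/200) ≈ 2.29°
|G| = 10 · 8.7127e+05 / 38498 ≈ 226.32
Gain = 20 log₁₀(226.32) ≈ 47.09 dB
∠G = 0.98° − 75.36° = -74.38°

47.1 dB, -74.4°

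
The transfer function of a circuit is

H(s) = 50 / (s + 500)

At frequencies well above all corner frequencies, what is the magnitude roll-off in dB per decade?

Each pole contributes −20 dB/decade at high frequency; each zero contributes +20 dB/decade.
Net: 0 zero(s) − 1 pole(s) → -20 dB/decade.

-20 dB/decade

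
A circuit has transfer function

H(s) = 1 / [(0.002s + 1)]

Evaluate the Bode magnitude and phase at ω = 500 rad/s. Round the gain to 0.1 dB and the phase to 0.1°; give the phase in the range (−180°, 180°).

-3.0 dB, -45.0°

At ω = 500 rad/s:
pole (1 + j500·0.002) = 1 + j1 → |·| ≈ 1.4142, ∠ ≈ 45.00°
|H| = 1 · 1 / (1.4142) ≈ 0.70711
Gain = 20 log₁₀(0.70711) ≈ -3.01 dB
∠H = (0°) − (45.00°) = -45.00°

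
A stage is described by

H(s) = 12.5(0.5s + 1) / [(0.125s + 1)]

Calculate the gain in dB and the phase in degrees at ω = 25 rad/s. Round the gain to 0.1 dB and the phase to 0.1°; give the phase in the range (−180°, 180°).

At ω = 25 rad/s:
zero (1 + j25·0.5) = 1 + j12.5 → |·| ≈ 12.54, ∠ ≈ 85.43°
pole (1 + j25·0.125) = 1 + j3.125 → |·| ≈ 3.2811, ∠ ≈ 72.26°
|H| = 12.5 · 12.54 / (3.2811) ≈ 47.774
Gain = 20 log₁₀(47.774) ≈ 33.58 dB
∠H = (85.43°) − (72.26°) = 13.17°

33.6 dB, 13.2°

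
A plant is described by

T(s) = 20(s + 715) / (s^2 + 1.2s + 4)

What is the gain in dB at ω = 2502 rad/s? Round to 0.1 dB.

-41.6 dB

At s = jω = j2502:
zero (s+715): 715 + j2502 → |·| = √(715²+2502²) = √6771229 ≈ 2602.2, ∠ = arctan(2502/715) ≈ 74.05°
quadratic: (j2502)² + 1.2·j2502 + 4 = -6260000 + j3002.4 → |·| ≈ 6.26e+06, ∠ ≈ 179.97°
|T| = 20 · 2602.2 / 6.26e+06 ≈ 0.0083137
Gain = 20 log₁₀(0.0083137) ≈ -41.60 dB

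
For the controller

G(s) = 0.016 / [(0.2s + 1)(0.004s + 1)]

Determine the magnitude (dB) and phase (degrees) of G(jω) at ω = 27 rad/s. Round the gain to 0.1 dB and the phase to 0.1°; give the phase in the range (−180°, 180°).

At ω = 27 rad/s:
pole (1 + j27·0.2) = 1 + j5.4 → |·| ≈ 5.4918, ∠ ≈ 79.51°
pole (1 + j27·0.004) = 1 + j0.108 → |·| ≈ 1.0058, ∠ ≈ 6.16°
|G| = 0.016 · 1 / (5.4918 · 1.0058) ≈ 0.0028966
Gain = 20 log₁₀(0.0028966) ≈ -50.76 dB
∠G = (0°) − (79.51° + 6.16°) = -85.67°

-50.8 dB, -85.7°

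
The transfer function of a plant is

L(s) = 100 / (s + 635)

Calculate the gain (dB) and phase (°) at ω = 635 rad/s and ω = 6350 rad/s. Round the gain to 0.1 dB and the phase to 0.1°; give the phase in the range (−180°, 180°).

ω = 635: -19.1 dB, -45.0°; ω = 6350: -36.1 dB, -84.3°

Substitute s = j635:
Numerator: 100 = 100 + j0
Denominator: (j635) + 635 = 635 + j635
|N| = √(100² + 0²) ≈ 100, ∠N ≈ 0.00°
|D| = √(635² + 635²) ≈ 898.03, ∠D ≈ 45.00°
|L| = 100 / 898.03 ≈ 0.11135
Gain = 20 log₁₀(0.11135) ≈ -19.07 dB
∠L = 0.00° − 45.00° = -45.00°

Substitute s = j6350:
Numerator: 100 = 100 + j0
Denominator: (j6350) + 635 = 635 + j6350
|N| = √(100² + 0²) ≈ 100, ∠N ≈ 0.00°
|D| = √(635² + 6350²) ≈ 6381.7, ∠D ≈ 84.29°
|L| = 100 / 6381.7 ≈ 0.01567
Gain = 20 log₁₀(0.01567) ≈ -36.10 dB
∠L = 0.00° − 84.29° = -84.29°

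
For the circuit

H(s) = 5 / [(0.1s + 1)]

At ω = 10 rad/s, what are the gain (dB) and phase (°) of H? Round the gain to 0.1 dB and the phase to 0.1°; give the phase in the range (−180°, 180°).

11.0 dB, -45.0°

At ω = 10 rad/s:
pole (1 + j10·0.1) = 1 + j1 → |·| ≈ 1.4142, ∠ ≈ 45.00°
|H| = 5 · 1 / (1.4142) ≈ 3.5356
Gain = 20 log₁₀(3.5356) ≈ 10.97 dB
∠H = (0°) − (45.00°) = -45.00°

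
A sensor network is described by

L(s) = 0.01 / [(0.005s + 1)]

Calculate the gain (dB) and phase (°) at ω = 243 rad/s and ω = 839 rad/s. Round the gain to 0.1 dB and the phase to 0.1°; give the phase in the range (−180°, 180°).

ω = 243: -43.9 dB, -50.5°; ω = 839: -52.7 dB, -76.6°

At ω = 243 rad/s:
pole (1 + j243·0.005) = 1 + j1.215 → |·| ≈ 1.5736, ∠ ≈ 50.54°
|L| = 0.01 · 1 / (1.5736) ≈ 0.0063549
Gain = 20 log₁₀(0.0063549) ≈ -43.94 dB
∠L = (0°) − (50.54°) = -50.54°

At ω = 839 rad/s:
pole (1 + j839·0.005) = 1 + j4.195 → |·| ≈ 4.3125, ∠ ≈ 76.59°
|L| = 0.01 · 1 / (4.3125) ≈ 0.0023188
Gain = 20 log₁₀(0.0023188) ≈ -52.69 dB
∠L = (0°) − (76.59°) = -76.59°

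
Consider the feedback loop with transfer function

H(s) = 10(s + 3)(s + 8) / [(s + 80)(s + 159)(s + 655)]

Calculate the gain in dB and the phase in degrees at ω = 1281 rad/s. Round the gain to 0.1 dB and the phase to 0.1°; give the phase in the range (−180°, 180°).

-43.2 dB, -52.8°

At s = jω = j1281:
zero (s+3): 3 + j1281 → |·| = √(3²+1281²) = √1640970 ≈ 1281, ∠ = arctan(1281/3) ≈ 89.87°
zero (s+8): 8 + j1281 → |·| = √(8²+1281²) = √1641025 ≈ 1281, ∠ = arctan(1281/8) ≈ 89.64°
pole (s+80): 80 + j1281 → |·| = √(80²+1281²) = √1647361 ≈ 1283.5, ∠ = arctan(1281/80) ≈ 86.43°
pole (s+159): 159 + j1281 → |·| = √(159²+1281²) = √1666242 ≈ 1290.8, ∠ = arctan(1281/159) ≈ 82.92°
pole (s+655): 655 + j1281 → |·| = √(655²+1281²) = √2069986 ≈ 1438.7, ∠ = arctan(1281/655) ≈ 62.92°
|H| = 10 · 1.641e+06 / 2.3836e+09 ≈ 0.0068845
Gain = 20 log₁₀(0.0068845) ≈ -43.24 dB
∠H = 179.51° − 232.27° = -52.76°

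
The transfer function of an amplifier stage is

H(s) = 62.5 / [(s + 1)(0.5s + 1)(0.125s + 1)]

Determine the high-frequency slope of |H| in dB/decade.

Each pole contributes −20 dB/decade at high frequency; each zero contributes +20 dB/decade.
Net: 0 zero(s) − 3 pole(s) → -60 dB/decade.

-60 dB/decade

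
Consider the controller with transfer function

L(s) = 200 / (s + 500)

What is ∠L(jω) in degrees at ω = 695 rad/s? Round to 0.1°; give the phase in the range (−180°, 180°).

-54.3°

Substitute s = j695:
Numerator: 200 = 200 + j0
Denominator: (j695) + 500 = 500 + j695
|N| = √(200² + 0²) ≈ 200, ∠N ≈ 0.00°
|D| = √(500² + 695²) ≈ 856.17, ∠D ≈ 54.27°
∠L = 0.00° − 54.27° = -54.27°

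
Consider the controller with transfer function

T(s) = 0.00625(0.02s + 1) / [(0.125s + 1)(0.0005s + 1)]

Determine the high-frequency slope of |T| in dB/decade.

-20 dB/decade

Each pole contributes −20 dB/decade at high frequency; each zero contributes +20 dB/decade.
Net: 1 zero(s) − 2 pole(s) → -20 dB/decade.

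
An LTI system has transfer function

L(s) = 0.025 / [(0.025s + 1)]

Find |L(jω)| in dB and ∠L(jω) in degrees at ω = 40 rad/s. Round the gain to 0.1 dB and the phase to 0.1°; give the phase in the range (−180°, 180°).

-35.1 dB, -45.0°

At ω = 40 rad/s:
pole (1 + j40·0.025) = 1 + j1 → |·| ≈ 1.4142, ∠ ≈ 45.00°
|L| = 0.025 · 1 / (1.4142) ≈ 0.017678
Gain = 20 log₁₀(0.017678) ≈ -35.05 dB
∠L = (0°) − (45.00°) = -45.00°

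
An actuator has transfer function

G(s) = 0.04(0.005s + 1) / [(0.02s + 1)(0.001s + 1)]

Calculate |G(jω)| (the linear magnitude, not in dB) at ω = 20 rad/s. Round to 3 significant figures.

At ω = 20 rad/s:
zero (1 + j20·0.005) = 1 + j0.1 → |·| ≈ 1.005, ∠ ≈ 5.71°
pole (1 + j20·0.02) = 1 + j0.4 → |·| ≈ 1.077, ∠ ≈ 21.80°
pole (1 + j20·0.001) = 1 + j0.02 → |·| ≈ 1.0002, ∠ ≈ 1.15°
|G| = 0.04 · 1.005 / (1.077 · 1.0002) ≈ 0.037318

0.0373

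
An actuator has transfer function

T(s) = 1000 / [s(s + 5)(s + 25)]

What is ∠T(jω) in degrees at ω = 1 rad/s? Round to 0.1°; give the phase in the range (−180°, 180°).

-103.6°

At s = jω = j1:
pole (s+5): 5 + j1 → |·| = √(5²+1²) = √26 ≈ 5.099, ∠ = arctan(1/5) ≈ 11.31°
pole (s+25): 25 + j1 → |·| = √(25²+1²) = √626 ≈ 25.02, ∠ = arctan(1/25) ≈ 2.29°
pole at origin: |s| = 1, ∠ = 90.00° (in denominator)
∠T = 0.00° − 103.60° = -103.60°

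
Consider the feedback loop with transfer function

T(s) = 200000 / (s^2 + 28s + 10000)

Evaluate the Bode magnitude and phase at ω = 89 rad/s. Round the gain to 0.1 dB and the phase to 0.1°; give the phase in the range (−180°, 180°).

At s = jω = j89:
quadratic: (j89)² + 28·j89 + 10000 = 2079 + j2492 → |·| ≈ 3245.4, ∠ ≈ 50.16°
|T| = 200000 / 3245.4 ≈ 61.626
Gain = 20 log₁₀(61.626) ≈ 35.80 dB
∠T = 0.00° − 50.16° = -50.16°

35.8 dB, -50.2°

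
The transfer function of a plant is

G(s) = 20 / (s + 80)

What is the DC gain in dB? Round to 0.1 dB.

-12.0 dB

G(0) = 20 / 80 = 0.25
20 log₁₀(0.25) ≈ -12.04 dB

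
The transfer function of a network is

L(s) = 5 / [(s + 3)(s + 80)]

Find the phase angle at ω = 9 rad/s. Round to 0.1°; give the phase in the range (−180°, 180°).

-78.0°

At s = jω = j9:
pole (s+3): 3 + j9 → |·| = √(3²+9²) = √90 ≈ 9.4868, ∠ = arctan(9/3) ≈ 71.57°
pole (s+80): 80 + j9 → |·| = √(80²+9²) = √6481 ≈ 80.505, ∠ = arctan(9/80) ≈ 6.42°
∠L = 0.00° − 77.99° = -77.99°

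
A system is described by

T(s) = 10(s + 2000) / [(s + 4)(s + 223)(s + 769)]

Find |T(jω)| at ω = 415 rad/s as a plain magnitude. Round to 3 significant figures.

0.000120

At s = jω = j415:
zero (s+2000): 2000 + j415 → |·| = √(2000²+415²) = √4172225 ≈ 2042.6, ∠ = arctan(415/2000) ≈ 11.72°
pole (s+4): 4 + j415 → |·| = √(4²+415²) = √172241 ≈ 415.02, ∠ = arctan(415/4) ≈ 89.45°
pole (s+223): 223 + j415 → |·| = √(223²+415²) = √221954 ≈ 471.12, ∠ = arctan(415/223) ≈ 61.75°
pole (s+769): 769 + j415 → |·| = √(769²+415²) = √763586 ≈ 873.83, ∠ = arctan(415/769) ≈ 28.35°
|T| = 10 · 2042.6 / 1.7085e+08 ≈ 0.00011956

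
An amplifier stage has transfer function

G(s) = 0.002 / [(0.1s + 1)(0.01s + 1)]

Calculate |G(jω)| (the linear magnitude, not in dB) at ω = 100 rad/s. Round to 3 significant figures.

0.000141

At ω = 100 rad/s:
pole (1 + j100·0.1) = 1 + j10 → |·| ≈ 10.05, ∠ ≈ 84.29°
pole (1 + j100·0.01) = 1 + j1 → |·| ≈ 1.4142, ∠ ≈ 45.00°
|G| = 0.002 · 1 / (10.05 · 1.4142) ≈ 0.00014072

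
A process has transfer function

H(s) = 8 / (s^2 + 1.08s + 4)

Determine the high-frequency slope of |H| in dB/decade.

Each pole contributes −20 dB/decade at high frequency; each zero contributes +20 dB/decade.
Net: 0 zero(s) − 2 pole(s) → -40 dB/decade.

-40 dB/decade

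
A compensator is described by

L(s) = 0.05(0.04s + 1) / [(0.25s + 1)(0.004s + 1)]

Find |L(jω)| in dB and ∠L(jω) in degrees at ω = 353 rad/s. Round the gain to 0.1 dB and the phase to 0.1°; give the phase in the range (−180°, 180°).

At ω = 353 rad/s:
zero (1 + j353·0.04) = 1 + j14.12 → |·| ≈ 14.155, ∠ ≈ 85.95°
pole (1 + j353·0.25) = 1 + j88.25 → |·| ≈ 88.256, ∠ ≈ 89.35°
pole (1 + j353·0.004) = 1 + j1.412 → |·| ≈ 1.7302, ∠ ≈ 54.69°
|L| = 0.05 · 14.155 / (88.256 · 1.7302) ≈ 0.0046349
Gain = 20 log₁₀(0.0046349) ≈ -46.68 dB
∠L = (85.95°) − (89.35° + 54.69°) = -58.09°

-46.7 dB, -58.1°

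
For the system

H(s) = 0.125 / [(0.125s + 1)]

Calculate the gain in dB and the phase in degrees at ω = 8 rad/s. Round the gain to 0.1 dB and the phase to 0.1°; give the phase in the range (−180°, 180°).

-21.1 dB, -45.0°

At ω = 8 rad/s:
pole (1 + j8·0.125) = 1 + j1 → |·| ≈ 1.4142, ∠ ≈ 45.00°
|H| = 0.125 · 1 / (1.4142) ≈ 0.088389
Gain = 20 log₁₀(0.088389) ≈ -21.07 dB
∠H = (0°) − (45.00°) = -45.00°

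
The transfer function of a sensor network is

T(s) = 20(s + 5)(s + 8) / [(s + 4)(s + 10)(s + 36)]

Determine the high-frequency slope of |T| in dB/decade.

-20 dB/decade

Each pole contributes −20 dB/decade at high frequency; each zero contributes +20 dB/decade.
Net: 2 zero(s) − 3 pole(s) → -20 dB/decade.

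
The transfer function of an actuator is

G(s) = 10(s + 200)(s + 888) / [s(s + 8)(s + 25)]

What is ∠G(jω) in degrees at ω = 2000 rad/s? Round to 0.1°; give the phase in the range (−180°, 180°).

-118.7°

At s = jω = j2000:
zero (s+200): 200 + j2000 → |·| = √(200²+2000²) = √4040000 ≈ 2010, ∠ = arctan(2000/200) ≈ 84.29°
zero (s+888): 888 + j2000 → |·| = √(888²+2000²) = √4788544 ≈ 2188.3, ∠ = arctan(2000/888) ≈ 66.06°
pole (s+8): 8 + j2000 → |·| = √(8²+2000²) = √4000064 ≈ 2000, ∠ = arctan(2000/8) ≈ 89.77°
pole (s+25): 25 + j2000 → |·| = √(25²+2000²) = √4000625 ≈ 2000.2, ∠ = arctan(2000/25) ≈ 89.28°
pole at origin: |s| = 2000, ∠ = 90.00° (in denominator)
∠G = 150.35° − 269.05° = -118.70°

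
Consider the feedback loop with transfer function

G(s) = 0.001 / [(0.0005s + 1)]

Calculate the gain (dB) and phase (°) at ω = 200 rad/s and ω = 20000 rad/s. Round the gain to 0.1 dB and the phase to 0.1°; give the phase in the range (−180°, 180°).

At ω = 200 rad/s:
pole (1 + j200·0.0005) = 1 + j0.1 → |·| ≈ 1.005, ∠ ≈ 5.71°
|G| = 0.001 · 1 / (1.005) ≈ 0.00099502
Gain = 20 log₁₀(0.00099502) ≈ -60.04 dB
∠G = (0°) − (5.71°) = -5.71°

At ω = 20000 rad/s:
pole (1 + j20000·0.0005) = 1 + j10 → |·| ≈ 10.05, ∠ ≈ 84.29°
|G| = 0.001 · 1 / (10.05) ≈ 9.9502e-05
Gain = 20 log₁₀(9.9502e-05) ≈ -80.04 dB
∠G = (0°) − (84.29°) = -84.29°

ω = 200: -60.0 dB, -5.7°; ω = 20000: -80.0 dB, -84.3°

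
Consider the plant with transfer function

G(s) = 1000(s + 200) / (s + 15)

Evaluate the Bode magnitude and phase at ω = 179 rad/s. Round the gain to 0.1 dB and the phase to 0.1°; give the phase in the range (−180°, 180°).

At s = jω = j179:
zero (s+200): 200 + j179 → |·| = √(200²+179²) = √72041 ≈ 268.4, ∠ = arctan(179/200) ≈ 41.83°
pole (s+15): 15 + j179 → |·| = √(15²+179²) = √32266 ≈ 179.63, ∠ = arctan(179/15) ≈ 85.21°
|G| = 1000 · 268.4 / 179.63 ≈ 1494.2
Gain = 20 log₁₀(1494.2) ≈ 63.49 dB
∠G = 41.83° − 85.21° = -43.38°

63.5 dB, -43.4°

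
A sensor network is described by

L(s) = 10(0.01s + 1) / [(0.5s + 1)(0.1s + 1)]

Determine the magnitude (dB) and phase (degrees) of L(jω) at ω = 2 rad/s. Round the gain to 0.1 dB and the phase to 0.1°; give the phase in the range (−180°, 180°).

At ω = 2 rad/s:
zero (1 + j2·0.01) = 1 + j0.02 → |·| ≈ 1.0002, ∠ ≈ 1.15°
pole (1 + j2·0.5) = 1 + j1 → |·| ≈ 1.4142, ∠ ≈ 45.00°
pole (1 + j2·0.1) = 1 + j0.2 → |·| ≈ 1.0198, ∠ ≈ 11.31°
|L| = 10 · 1.0002 / (1.4142 · 1.0198) ≈ 6.9352
Gain = 20 log₁₀(6.9352) ≈ 16.82 dB
∠L = (1.15°) − (45.00° + 11.31°) = -55.16°

16.8 dB, -55.2°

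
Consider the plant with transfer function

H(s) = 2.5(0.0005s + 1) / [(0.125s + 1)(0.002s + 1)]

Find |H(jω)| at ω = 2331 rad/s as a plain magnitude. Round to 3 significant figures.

0.00276

At ω = 2331 rad/s:
zero (1 + j2331·0.0005) = 1 + j1.1655 → |·| ≈ 1.5357, ∠ ≈ 49.37°
pole (1 + j2331·0.125) = 1 + j291.375 → |·| ≈ 291.38, ∠ ≈ 89.80°
pole (1 + j2331·0.002) = 1 + j4.662 → |·| ≈ 4.768, ∠ ≈ 77.89°
|H| = 2.5 · 1.5357 / (291.38 · 4.768) ≈ 0.0027634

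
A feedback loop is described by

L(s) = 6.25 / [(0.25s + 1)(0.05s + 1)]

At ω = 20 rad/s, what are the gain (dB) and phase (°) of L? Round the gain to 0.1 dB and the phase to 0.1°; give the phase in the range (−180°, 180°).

At ω = 20 rad/s:
pole (1 + j20·0.25) = 1 + j5 → |·| ≈ 5.099, ∠ ≈ 78.69°
pole (1 + j20·0.05) = 1 + j1 → |·| ≈ 1.4142, ∠ ≈ 45.00°
|L| = 6.25 · 1 / (5.099 · 1.4142) ≈ 0.86673
Gain = 20 log₁₀(0.86673) ≈ -1.24 dB
∠L = (0°) − (78.69° + 45.00°) = -123.69°

-1.2 dB, -123.7°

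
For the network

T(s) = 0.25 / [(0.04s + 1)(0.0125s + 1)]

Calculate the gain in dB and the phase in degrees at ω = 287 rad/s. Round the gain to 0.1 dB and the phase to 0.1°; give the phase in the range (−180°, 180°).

At ω = 287 rad/s:
pole (1 + j287·0.04) = 1 + j11.48 → |·| ≈ 11.523, ∠ ≈ 85.02°
pole (1 + j287·0.0125) = 1 + j3.5875 → |·| ≈ 3.7243, ∠ ≈ 74.42°
|T| = 0.25 · 1 / (11.523 · 3.7243) ≈ 0.0058255
Gain = 20 log₁₀(0.0058255) ≈ -44.69 dB
∠T = (0°) − (85.02° + 74.42°) = -159.44°

-44.7 dB, -159.4°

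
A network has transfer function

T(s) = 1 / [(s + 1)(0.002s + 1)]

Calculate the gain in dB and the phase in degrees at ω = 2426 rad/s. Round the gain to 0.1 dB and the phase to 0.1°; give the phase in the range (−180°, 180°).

At ω = 2426 rad/s:
pole (1 + j2426·1) = 1 + j2426 → |·| ≈ 2426, ∠ ≈ 89.98°
pole (1 + j2426·0.002) = 1 + j4.852 → |·| ≈ 4.954, ∠ ≈ 78.35°
|T| = 1 · 1 / (2426 · 4.954) ≈ 8.3206e-05
Gain = 20 log₁₀(8.3206e-05) ≈ -81.60 dB
∠T = (0°) − (89.98° + 78.35°) = -168.33°

-81.6 dB, -168.3°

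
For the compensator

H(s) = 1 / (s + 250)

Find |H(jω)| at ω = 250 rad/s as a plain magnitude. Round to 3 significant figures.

Substitute s = j250:
Numerator: 1 = 1 + j0
Denominator: (j250) + 250 = 250 + j250
|N| = √(1² + 0²) ≈ 1, ∠N ≈ 0.00°
|D| = √(250² + 250²) ≈ 353.55, ∠D ≈ 45.00°
|H| = 1 / 353.55 ≈ 0.0028285

0.00283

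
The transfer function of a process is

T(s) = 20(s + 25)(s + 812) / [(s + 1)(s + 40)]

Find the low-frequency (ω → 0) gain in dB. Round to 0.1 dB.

80.1 dB

T(0) = 20·25·812 / (1·40) = 10150
20 log₁₀(10150) ≈ 80.13 dB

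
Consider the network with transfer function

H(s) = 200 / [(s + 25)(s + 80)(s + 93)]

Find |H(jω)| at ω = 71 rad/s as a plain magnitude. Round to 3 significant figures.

0.000212

At s = jω = j71:
pole (s+25): 25 + j71 → |·| = √(25²+71²) = √5666 ≈ 75.273, ∠ = arctan(71/25) ≈ 70.60°
pole (s+80): 80 + j71 → |·| = √(80²+71²) = √11441 ≈ 106.96, ∠ = arctan(71/80) ≈ 41.59°
pole (s+93): 93 + j71 → |·| = √(93²+71²) = √13690 ≈ 117, ∠ = arctan(71/93) ≈ 37.36°
|H| = 200 / 9.4199e+05 ≈ 0.00021232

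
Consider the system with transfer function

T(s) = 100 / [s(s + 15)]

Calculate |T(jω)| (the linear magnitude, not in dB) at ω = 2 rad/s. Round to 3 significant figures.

3.30

At s = jω = j2:
pole (s+15): 15 + j2 → |·| = √(15²+2²) = √229 ≈ 15.133, ∠ = arctan(2/15) ≈ 7.59°
pole at origin: |s| = 2, ∠ = 90.00° (in denominator)
|T| = 100 / 30.266 ≈ 3.304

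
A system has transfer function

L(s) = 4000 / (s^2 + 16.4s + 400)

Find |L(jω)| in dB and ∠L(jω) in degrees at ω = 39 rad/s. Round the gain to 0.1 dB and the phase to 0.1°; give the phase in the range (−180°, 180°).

At s = jω = j39:
quadratic: (j39)² + 16.4·j39 + 400 = -1121 + j639.6 → |·| ≈ 1290.6, ∠ ≈ 150.29°
|L| = 4000 / 1290.6 ≈ 3.0993
Gain = 20 log₁₀(3.0993) ≈ 9.83 dB
∠L = 0.00° − 150.29° = -150.29°

9.8 dB, -150.3°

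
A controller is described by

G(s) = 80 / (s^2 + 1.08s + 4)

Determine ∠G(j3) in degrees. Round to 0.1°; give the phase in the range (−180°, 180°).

-147.1°

At s = jω = j3:
quadratic: (j3)² + 1.08·j3 + 4 = -5 + j3.24 → |·| ≈ 5.958, ∠ ≈ 147.06°
∠G = 0.00° − 147.06° = -147.06°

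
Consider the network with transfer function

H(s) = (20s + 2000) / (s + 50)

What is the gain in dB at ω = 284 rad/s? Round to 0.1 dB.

Substitute s = j284:
Numerator: 20(j284) + 2000 = 2000 + j5680
Denominator: (j284) + 50 = 50 + j284
|N| = √(2000² + 5680²) ≈ 6021.8, ∠N ≈ 70.60°
|D| = √(50² + 284²) ≈ 288.37, ∠D ≈ 80.02°
|H| = 6021.8 / 288.37 ≈ 20.882
Gain = 20 log₁₀(20.882) ≈ 26.40 dB

26.4 dB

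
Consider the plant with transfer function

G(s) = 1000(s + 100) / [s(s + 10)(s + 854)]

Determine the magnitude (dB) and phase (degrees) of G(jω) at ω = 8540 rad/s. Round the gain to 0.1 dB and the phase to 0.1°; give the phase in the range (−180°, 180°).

-97.3 dB, -174.9°

At s = jω = j8540:
zero (s+100): 100 + j8540 → |·| = √(100²+8540²) = √72941600 ≈ 8540.6, ∠ = arctan(8540/100) ≈ 89.33°
pole (s+10): 10 + j8540 → |·| = √(10²+8540²) = √72931700 ≈ 8540, ∠ = arctan(8540/10) ≈ 89.93°
pole (s+854): 854 + j8540 → |·| = √(854²+8540²) = √73660916 ≈ 8582.6, ∠ = arctan(8540/854) ≈ 84.29°
pole at origin: |s| = 8540, ∠ = 90.00° (in denominator)
|G| = 1000 · 8540.6 / 6.2594e+11 ≈ 1.3644e-05
Gain = 20 log₁₀(1.3644e-05) ≈ -97.30 dB
∠G = 89.33° − 264.22° = -174.89°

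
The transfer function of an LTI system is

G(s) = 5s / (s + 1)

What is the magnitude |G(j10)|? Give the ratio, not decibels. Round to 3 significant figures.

At s = jω = j10:
zero at origin: s = j10 → |·| = 10, ∠ = 90.00°
pole (s+1): 1 + j10 → |·| = √(1²+10²) = √101 ≈ 10.05, ∠ = arctan(10/1) ≈ 84.29°
|G| = 5 · 10 / 10.05 ≈ 4.9751

4.98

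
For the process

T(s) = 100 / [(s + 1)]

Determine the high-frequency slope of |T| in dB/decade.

Each pole contributes −20 dB/decade at high frequency; each zero contributes +20 dB/decade.
Net: 0 zero(s) − 1 pole(s) → -20 dB/decade.

-20 dB/decade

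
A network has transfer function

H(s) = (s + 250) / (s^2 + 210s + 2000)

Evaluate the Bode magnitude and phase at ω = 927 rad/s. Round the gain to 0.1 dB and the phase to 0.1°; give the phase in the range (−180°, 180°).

Substitute s = j927:
Numerator: (j927) + 250 = 250 + j927
Denominator: (j927)^2 + 210(j927) + 2000 = -857329 + j194670
|N| = √(250² + 927²) ≈ 960.12, ∠N ≈ 74.91°
|D| = √(857329² + 194670²) ≈ 8.7915e+05, ∠D ≈ 167.21°
|H| = 960.12 / 8.7915e+05 ≈ 0.0010921
Gain = 20 log₁₀(0.0010921) ≈ -59.23 dB
∠H = 74.91° − 167.21° = -92.30°

-59.2 dB, -92.3°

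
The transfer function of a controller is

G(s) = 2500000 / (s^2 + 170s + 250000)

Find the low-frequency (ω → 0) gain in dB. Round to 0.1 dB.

G(0) = 2500000 / 250000 = 10
20 log₁₀(10) ≈ 20.00 dB

20.0 dB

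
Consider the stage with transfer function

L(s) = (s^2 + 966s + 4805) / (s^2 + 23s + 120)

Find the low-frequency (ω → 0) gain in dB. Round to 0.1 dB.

L(0) = 4805 / 120 ≈ 40.042
20 log₁₀(40.042) ≈ 32.05 dB

32.1 dB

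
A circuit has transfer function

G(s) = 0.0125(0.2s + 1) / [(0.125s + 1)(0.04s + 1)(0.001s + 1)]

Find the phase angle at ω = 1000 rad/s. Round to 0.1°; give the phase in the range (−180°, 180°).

-133.4°

At ω = 1000 rad/s:
zero (1 + j1000·0.2) = 1 + j200 → |·| ≈ 200, ∠ ≈ 89.71°
pole (1 + j1000·0.125) = 1 + j125 → |·| ≈ 125, ∠ ≈ 89.54°
pole (1 + j1000·0.04) = 1 + j40 → |·| ≈ 40.012, ∠ ≈ 88.57°
pole (1 + j1000·0.001) = 1 + j1 → |·| ≈ 1.4142, ∠ ≈ 45.00°
∠G = (89.71°) − (89.54° + 88.57° + 45.00°) = -133.40°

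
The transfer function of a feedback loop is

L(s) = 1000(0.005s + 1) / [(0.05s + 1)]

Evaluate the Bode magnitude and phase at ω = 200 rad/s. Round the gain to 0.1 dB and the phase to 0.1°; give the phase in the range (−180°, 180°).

At ω = 200 rad/s:
zero (1 + j200·0.005) = 1 + j1 → |·| ≈ 1.4142, ∠ ≈ 45.00°
pole (1 + j200·0.05) = 1 + j10 → |·| ≈ 10.05, ∠ ≈ 84.29°
|L| = 1000 · 1.4142 / (10.05) ≈ 140.72
Gain = 20 log₁₀(140.72) ≈ 42.97 dB
∠L = (45.00°) − (84.29°) = -39.29°

43.0 dB, -39.3°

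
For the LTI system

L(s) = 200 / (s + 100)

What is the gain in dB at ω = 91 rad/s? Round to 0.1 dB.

3.4 dB

At s = jω = j91:
pole (s+100): 100 + j91 → |·| = √(100²+91²) = √18281 ≈ 135.21, ∠ = arctan(91/100) ≈ 42.30°
|L| = 200 / 135.21 ≈ 1.4792
Gain = 20 log₁₀(1.4792) ≈ 3.40 dB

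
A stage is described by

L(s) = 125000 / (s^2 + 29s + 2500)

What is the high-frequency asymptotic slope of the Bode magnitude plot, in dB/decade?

-40 dB/decade

Each pole contributes −20 dB/decade at high frequency; each zero contributes +20 dB/decade.
Net: 0 zero(s) − 2 pole(s) → -40 dB/decade.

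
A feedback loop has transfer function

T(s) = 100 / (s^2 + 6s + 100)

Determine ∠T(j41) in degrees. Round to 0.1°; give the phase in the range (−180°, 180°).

At s = jω = j41:
quadratic: (j41)² + 6·j41 + 100 = -1581 + j246 → |·| ≈ 1600, ∠ ≈ 171.16°
∠T = 0.00° − 171.16° = -171.16°

-171.2°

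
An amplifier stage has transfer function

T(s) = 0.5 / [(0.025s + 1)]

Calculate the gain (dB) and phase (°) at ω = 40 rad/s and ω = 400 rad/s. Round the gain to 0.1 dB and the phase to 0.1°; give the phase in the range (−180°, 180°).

ω = 40: -9.0 dB, -45.0°; ω = 400: -26.1 dB, -84.3°

At ω = 40 rad/s:
pole (1 + j40·0.025) = 1 + j1 → |·| ≈ 1.4142, ∠ ≈ 45.00°
|T| = 0.5 · 1 / (1.4142) ≈ 0.35356
Gain = 20 log₁₀(0.35356) ≈ -9.03 dB
∠T = (0°) − (45.00°) = -45.00°

At ω = 400 rad/s:
pole (1 + j400·0.025) = 1 + j10 → |·| ≈ 10.05, ∠ ≈ 84.29°
|T| = 0.5 · 1 / (10.05) ≈ 0.049751
Gain = 20 log₁₀(0.049751) ≈ -26.06 dB
∠T = (0°) − (84.29°) = -84.29°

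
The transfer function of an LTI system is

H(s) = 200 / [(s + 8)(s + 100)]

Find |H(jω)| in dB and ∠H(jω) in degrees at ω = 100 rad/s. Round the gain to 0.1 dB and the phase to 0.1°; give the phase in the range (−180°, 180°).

At s = jω = j100:
pole (s+8): 8 + j100 → |·| = √(8²+100²) = √10064 ≈ 100.32, ∠ = arctan(100/8) ≈ 85.43°
pole (s+100): 100 + j100 → |·| = √(100²+100²) = √20000 ≈ 141.42, ∠ = arctan(100/100) ≈ 45.00°
|H| = 200 / 14187 ≈ 0.014097
Gain = 20 log₁₀(0.014097) ≈ -37.02 dB
∠H = 0.00° − 130.43° = -130.43°

-37.0 dB, -130.4°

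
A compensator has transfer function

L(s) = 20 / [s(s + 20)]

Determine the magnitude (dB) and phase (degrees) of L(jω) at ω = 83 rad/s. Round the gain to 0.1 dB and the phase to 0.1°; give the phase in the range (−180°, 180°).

At s = jω = j83:
pole (s+20): 20 + j83 → |·| = √(20²+83²) = √7289 ≈ 85.376, ∠ = arctan(83/20) ≈ 76.45°
pole at origin: |s| = 83, ∠ = 90.00° (in denominator)
|L| = 20 / 7086.2 ≈ 0.0028224
Gain = 20 log₁₀(0.0028224) ≈ -50.99 dB
∠L = 0.00° − 166.45° = -166.45°

-51.0 dB, -166.5°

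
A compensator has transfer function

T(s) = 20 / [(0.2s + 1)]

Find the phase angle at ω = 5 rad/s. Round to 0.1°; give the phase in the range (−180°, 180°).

-45.0°

At ω = 5 rad/s:
pole (1 + j5·0.2) = 1 + j1 → |·| ≈ 1.4142, ∠ ≈ 45.00°
∠T = (0°) − (45.00°) = -45.00°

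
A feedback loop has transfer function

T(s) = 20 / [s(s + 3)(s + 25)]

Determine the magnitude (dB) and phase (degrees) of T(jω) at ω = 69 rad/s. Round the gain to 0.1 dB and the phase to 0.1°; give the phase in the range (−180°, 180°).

At s = jω = j69:
pole (s+3): 3 + j69 → |·| = √(3²+69²) = √4770 ≈ 69.065, ∠ = arctan(69/3) ≈ 87.51°
pole (s+25): 25 + j69 → |·| = √(25²+69²) = √5386 ≈ 73.389, ∠ = arctan(69/25) ≈ 70.08°
pole at origin: |s| = 69, ∠ = 90.00° (in denominator)
|T| = 20 / 3.4973e+05 ≈ 5.7187e-05
Gain = 20 log₁₀(5.7187e-05) ≈ -84.85 dB
∠T = 0.00° − 247.59° = -247.59° ≡ 112.41° (principal value)

-84.9 dB, 112.4°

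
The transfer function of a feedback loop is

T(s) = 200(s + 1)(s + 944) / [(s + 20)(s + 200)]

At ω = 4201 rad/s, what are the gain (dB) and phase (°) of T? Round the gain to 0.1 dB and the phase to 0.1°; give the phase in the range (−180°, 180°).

At s = jω = j4201:
zero (s+1): 1 + j4201 → |·| = √(1²+4201²) = √17648402 ≈ 4201, ∠ = arctan(4201/1) ≈ 89.99°
zero (s+944): 944 + j4201 → |·| = √(944²+4201²) = √18539537 ≈ 4305.8, ∠ = arctan(4201/944) ≈ 77.34°
pole (s+20): 20 + j4201 → |·| = √(20²+4201²) = √17648801 ≈ 4201, ∠ = arctan(4201/20) ≈ 89.73°
pole (s+200): 200 + j4201 → |·| = √(200²+4201²) = √17688401 ≈ 4205.8, ∠ = arctan(4201/200) ≈ 87.27°
|T| = 200 · 1.8089e+07 / 1.7669e+07 ≈ 204.75
Gain = 20 log₁₀(204.75) ≈ 46.22 dB
∠T = 167.33° − 177.00° = -9.67°

46.2 dB, -9.7°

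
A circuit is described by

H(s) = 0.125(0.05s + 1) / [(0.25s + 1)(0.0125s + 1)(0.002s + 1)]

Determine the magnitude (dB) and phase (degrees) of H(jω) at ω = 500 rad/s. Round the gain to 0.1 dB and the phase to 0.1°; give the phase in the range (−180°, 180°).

-51.1 dB, -127.7°

At ω = 500 rad/s:
zero (1 + j500·0.05) = 1 + j25 → |·| ≈ 25.02, ∠ ≈ 87.71°
pole (1 + j500·0.25) = 1 + j125 → |·| ≈ 125, ∠ ≈ 89.54°
pole (1 + j500·0.0125) = 1 + j6.25 → |·| ≈ 6.3295, ∠ ≈ 80.91°
pole (1 + j500·0.002) = 1 + j1 → |·| ≈ 1.4142, ∠ ≈ 45.00°
|H| = 0.125 · 25.02 / (125 · 6.3295 · 1.4142) ≈ 0.0027952
Gain = 20 log₁₀(0.0027952) ≈ -51.07 dB
∠H = (87.71°) − (89.54° + 80.91° + 45.00°) = -127.74°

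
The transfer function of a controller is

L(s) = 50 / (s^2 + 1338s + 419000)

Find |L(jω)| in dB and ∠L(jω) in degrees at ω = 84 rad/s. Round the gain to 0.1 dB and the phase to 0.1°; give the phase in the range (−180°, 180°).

-78.6 dB, -15.3°

Substitute s = j84:
Numerator: 50 = 50 + j0
Denominator: (j84)^2 + 1338(j84) + 419000 = 411944 + j112392
|N| = √(50² + 0²) ≈ 50, ∠N ≈ 0.00°
|D| = √(411944² + 112392²) ≈ 4.27e+05, ∠D ≈ 15.26°
|L| = 50 / 4.27e+05 ≈ 0.0001171
Gain = 20 log₁₀(0.0001171) ≈ -78.63 dB
∠L = 0.00° − 15.26° = -15.26°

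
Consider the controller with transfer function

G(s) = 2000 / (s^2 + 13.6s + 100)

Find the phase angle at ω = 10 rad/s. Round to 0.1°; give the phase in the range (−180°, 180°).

At s = jω = j10:
quadratic: (j10)² + 13.6·j10 + 100 = 0 + j136 → |·| ≈ 136, ∠ ≈ 90.00°
∠G = 0.00° − 90.00° = -90.00°

-90.0°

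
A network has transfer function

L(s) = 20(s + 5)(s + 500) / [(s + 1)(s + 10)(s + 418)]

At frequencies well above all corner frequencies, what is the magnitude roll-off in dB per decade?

Each pole contributes −20 dB/decade at high frequency; each zero contributes +20 dB/decade.
Net: 2 zero(s) − 3 pole(s) → -20 dB/decade.

-20 dB/decade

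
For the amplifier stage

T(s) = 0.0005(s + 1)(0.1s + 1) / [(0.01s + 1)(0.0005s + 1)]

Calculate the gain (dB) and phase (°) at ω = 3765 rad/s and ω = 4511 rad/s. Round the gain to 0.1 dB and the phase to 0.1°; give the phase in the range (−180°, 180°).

ω = 3765: 18.9 dB, 29.3°; ω = 4511: 19.2 dB, 25.0°

At ω = 3765 rad/s:
zero (1 + j3765·1) = 1 + j3765 → |·| ≈ 3765, ∠ ≈ 89.98°
zero (1 + j3765·0.1) = 1 + j376.5 → |·| ≈ 376.5, ∠ ≈ 89.85°
pole (1 + j3765·0.01) = 1 + j37.65 → |·| ≈ 37.663, ∠ ≈ 88.48°
pole (1 + j3765·0.0005) = 1 + j1.8825 → |·| ≈ 2.1316, ∠ ≈ 62.02°
|T| = 0.0005 · 3765 · 376.5 / (37.663 · 2.1316) ≈ 8.8283
Gain = 20 log₁₀(8.8283) ≈ 18.92 dB
∠T = (89.98° + 89.85°) − (88.48° + 62.02°) = 29.33°

At ω = 4511 rad/s:
zero (1 + j4511·1) = 1 + j4511 → |·| ≈ 4511, ∠ ≈ 89.99°
zero (1 + j4511·0.1) = 1 + j451.1 → |·| ≈ 451.1, ∠ ≈ 89.87°
pole (1 + j4511·0.01) = 1 + j45.11 → |·| ≈ 45.121, ∠ ≈ 88.73°
pole (1 + j4511·0.0005) = 1 + j2.2555 → |·| ≈ 2.4672, ∠ ≈ 66.09°
|T| = 0.0005 · 4511 · 451.1 / (45.121 · 2.4672) ≈ 9.1397
Gain = 20 log₁₀(9.1397) ≈ 19.22 dB
∠T = (89.99° + 89.87°) − (88.73° + 66.09°) = 25.04°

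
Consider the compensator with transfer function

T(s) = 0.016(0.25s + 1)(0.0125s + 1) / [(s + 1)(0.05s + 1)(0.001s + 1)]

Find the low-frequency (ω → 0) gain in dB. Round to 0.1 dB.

T(0) = 0.016 · 1 / 1 = 0.016
20 log₁₀(0.016) ≈ -35.92 dB

-35.9 dB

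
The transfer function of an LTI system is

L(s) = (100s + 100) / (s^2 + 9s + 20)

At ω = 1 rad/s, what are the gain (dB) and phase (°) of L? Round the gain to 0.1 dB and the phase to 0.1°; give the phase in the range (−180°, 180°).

Substitute s = j1:
Numerator: 100(j1) + 100 = 100 + j100
Denominator: (j1)^2 + 9(j1) + 20 = 19 + j9
|N| = √(100² + 100²) ≈ 141.42, ∠N ≈ 45.00°
|D| = √(19² + 9²) ≈ 21.024, ∠D ≈ 25.35°
|L| = 141.42 / 21.024 ≈ 6.7266
Gain = 20 log₁₀(6.7266) ≈ 16.56 dB
∠L = 45.00° − 25.35° = 19.65°

16.6 dB, 19.7°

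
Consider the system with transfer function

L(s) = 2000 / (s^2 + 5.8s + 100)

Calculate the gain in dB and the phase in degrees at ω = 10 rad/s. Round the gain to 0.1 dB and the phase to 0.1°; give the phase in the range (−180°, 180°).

At s = jω = j10:
quadratic: (j10)² + 5.8·j10 + 100 = 0 + j58 → |·| ≈ 58, ∠ ≈ 90.00°
|L| = 2000 / 58 ≈ 34.483
Gain = 20 log₁₀(34.483) ≈ 30.75 dB
∠L = 0.00° − 90.00° = -90.00°

30.8 dB, -90.0°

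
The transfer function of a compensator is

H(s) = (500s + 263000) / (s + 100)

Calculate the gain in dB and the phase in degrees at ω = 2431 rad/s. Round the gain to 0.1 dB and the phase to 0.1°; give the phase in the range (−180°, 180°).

54.2 dB, -9.9°

Substitute s = j2431:
Numerator: 500(j2431) + 263000 = 263000 + j1215500
Denominator: (j2431) + 100 = 100 + j2431
|N| = √(263000² + 1215500²) ≈ 1.2436e+06, ∠N ≈ 77.79°
|D| = √(100² + 2431²) ≈ 2433.1, ∠D ≈ 87.64°
|H| = 1.2436e+06 / 2433.1 ≈ 511.12
Gain = 20 log₁₀(511.12) ≈ 54.17 dB
∠H = 77.79° − 87.64° = -9.85°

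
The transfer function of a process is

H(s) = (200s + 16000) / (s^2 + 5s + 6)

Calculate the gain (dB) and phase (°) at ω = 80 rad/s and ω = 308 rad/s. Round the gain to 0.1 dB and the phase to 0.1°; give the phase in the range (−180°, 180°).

Substitute s = j80:
Numerator: 200(j80) + 16000 = 16000 + j16000
Denominator: (j80)^2 + 5(j80) + 6 = -6394 + j400
|N| = √(16000² + 16000²) ≈ 22627, ∠N ≈ 45.00°
|D| = √(6394² + 400²) ≈ 6406.5, ∠D ≈ 176.42°
|H| = 22627 / 6406.5 ≈ 3.5319
Gain = 20 log₁₀(3.5319) ≈ 10.96 dB
∠H = 45.00° − 176.42° = -131.42°

Substitute s = j308:
Numerator: 200(j308) + 16000 = 16000 + j61600
Denominator: (j308)^2 + 5(j308) + 6 = -94858 + j1540
|N| = √(16000² + 61600²) ≈ 63644, ∠N ≈ 75.44°
|D| = √(94858² + 1540²) ≈ 94870, ∠D ≈ 179.07°
|H| = 63644 / 94870 ≈ 0.67085
Gain = 20 log₁₀(0.67085) ≈ -3.47 dB
∠H = 75.44° − 179.07° = -103.63°

ω = 80: 11.0 dB, -131.4°; ω = 308: -3.5 dB, -103.6°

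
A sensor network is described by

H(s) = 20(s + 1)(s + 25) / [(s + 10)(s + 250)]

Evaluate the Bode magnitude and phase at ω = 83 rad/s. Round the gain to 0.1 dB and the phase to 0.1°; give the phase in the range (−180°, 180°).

16.3 dB, 61.1°

At s = jω = j83:
zero (s+1): 1 + j83 → |·| = √(1²+83²) = √6890 ≈ 83.006, ∠ = arctan(83/1) ≈ 89.31°
zero (s+25): 25 + j83 → |·| = √(25²+83²) = √7514 ≈ 86.683, ∠ = arctan(83/25) ≈ 73.24°
pole (s+10): 10 + j83 → |·| = √(10²+83²) = √6989 ≈ 83.6, ∠ = arctan(83/10) ≈ 83.13°
pole (s+250): 250 + j83 → |·| = √(250²+83²) = √69389 ≈ 263.42, ∠ = arctan(83/250) ≈ 18.37°
|H| = 20 · 7195.2 / 22022 ≈ 6.5346
Gain = 20 log₁₀(6.5346) ≈ 16.30 dB
∠H = 162.55° − 101.50° = 61.05°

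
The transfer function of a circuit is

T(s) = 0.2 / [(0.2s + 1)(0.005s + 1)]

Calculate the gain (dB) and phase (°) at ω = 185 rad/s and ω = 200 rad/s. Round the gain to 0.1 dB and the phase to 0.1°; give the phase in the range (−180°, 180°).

ω = 185: -48.0 dB, -131.2°; ω = 200: -49.0 dB, -133.6°

At ω = 185 rad/s:
pole (1 + j185·0.2) = 1 + j37 → |·| ≈ 37.014, ∠ ≈ 88.45°
pole (1 + j185·0.005) = 1 + j0.925 → |·| ≈ 1.3622, ∠ ≈ 42.77°
|T| = 0.2 · 1 / (37.014 · 1.3622) ≈ 0.0039666
Gain = 20 log₁₀(0.0039666) ≈ -48.03 dB
∠T = (0°) − (88.45° + 42.77°) = -131.22°

At ω = 200 rad/s:
pole (1 + j200·0.2) = 1 + j40 → |·| ≈ 40.012, ∠ ≈ 88.57°
pole (1 + j200·0.005) = 1 + j1 → |·| ≈ 1.4142, ∠ ≈ 45.00°
|T| = 0.2 · 1 / (40.012 · 1.4142) ≈ 0.0035345
Gain = 20 log₁₀(0.0035345) ≈ -49.03 dB
∠T = (0°) − (88.57° + 45.00°) = -133.57°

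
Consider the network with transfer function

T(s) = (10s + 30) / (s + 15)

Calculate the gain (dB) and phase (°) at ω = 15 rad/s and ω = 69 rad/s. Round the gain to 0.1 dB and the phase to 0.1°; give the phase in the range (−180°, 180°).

Substitute s = j15:
Numerator: 10(j15) + 30 = 30 + j150
Denominator: (j15) + 15 = 15 + j15
|N| = √(30² + 150²) ≈ 152.97, ∠N ≈ 78.69°
|D| = √(15² + 15²) ≈ 21.213, ∠D ≈ 45.00°
|T| = 152.97 / 21.213 ≈ 7.2111
Gain = 20 log₁₀(7.2111) ≈ 17.16 dB
∠T = 78.69° − 45.00° = 33.69°

Substitute s = j69:
Numerator: 10(j69) + 30 = 30 + j690
Denominator: (j69) + 15 = 15 + j69
|N| = √(30² + 690²) ≈ 690.65, ∠N ≈ 87.51°
|D| = √(15² + 69²) ≈ 70.612, ∠D ≈ 77.74°
|T| = 690.65 / 70.612 ≈ 9.7809
Gain = 20 log₁₀(9.7809) ≈ 19.81 dB
∠T = 87.51° − 77.74° = 9.77°

ω = 15: 17.2 dB, 33.7°; ω = 69: 19.8 dB, 9.8°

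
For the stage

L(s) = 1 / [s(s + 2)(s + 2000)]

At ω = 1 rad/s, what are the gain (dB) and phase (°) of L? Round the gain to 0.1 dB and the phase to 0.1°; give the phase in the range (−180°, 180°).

-73.0 dB, -116.6°

At s = jω = j1:
pole (s+2): 2 + j1 → |·| = √(2²+1²) = √5 ≈ 2.2361, ∠ = arctan(1/2) ≈ 26.57°
pole (s+2000): 2000 + j1 → |·| = √(2000²+1²) = √4000001 ≈ 2000, ∠ = arctan(1/2000) ≈ 0.03°
pole at origin: |s| = 1, ∠ = 90.00° (in denominator)
|L| = 1 / 4472.2 ≈ 0.0002236
Gain = 20 log₁₀(0.0002236) ≈ -73.01 dB
∠L = 0.00° − 116.60° = -116.60°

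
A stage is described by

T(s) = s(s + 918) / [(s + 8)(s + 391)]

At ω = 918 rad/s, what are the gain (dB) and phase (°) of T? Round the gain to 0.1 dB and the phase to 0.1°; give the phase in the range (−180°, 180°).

At s = jω = j918:
zero (s+918): 918 + j918 → |·| = √(918²+918²) = √1685448 ≈ 1298.2, ∠ = arctan(918/918) ≈ 45.00°
zero at origin: s = j918 → |·| = 918, ∠ = 90.00°
pole (s+8): 8 + j918 → |·| = √(8²+918²) = √842788 ≈ 918.03, ∠ = arctan(918/8) ≈ 89.50°
pole (s+391): 391 + j918 → |·| = √(391²+918²) = √995605 ≈ 997.8, ∠ = arctan(918/391) ≈ 66.93°
|T| = 1 · 1.1917e+06 / 9.1601e+05 ≈ 1.301
Gain = 20 log₁₀(1.301) ≈ 2.29 dB
∠T = 135.00° − 156.43° = -21.43°

2.3 dB, -21.4°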